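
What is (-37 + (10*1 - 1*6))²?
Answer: 1089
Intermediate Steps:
(-37 + (10*1 - 1*6))² = (-37 + (10 - 6))² = (-37 + 4)² = (-33)² = 1089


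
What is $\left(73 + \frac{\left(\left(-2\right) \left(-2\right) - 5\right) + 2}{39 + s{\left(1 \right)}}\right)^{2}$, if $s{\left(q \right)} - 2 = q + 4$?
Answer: $\frac{11282881}{2116} \approx 5332.2$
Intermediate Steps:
$s{\left(q \right)} = 6 + q$ ($s{\left(q \right)} = 2 + \left(q + 4\right) = 2 + \left(4 + q\right) = 6 + q$)
$\left(73 + \frac{\left(\left(-2\right) \left(-2\right) - 5\right) + 2}{39 + s{\left(1 \right)}}\right)^{2} = \left(73 + \frac{\left(\left(-2\right) \left(-2\right) - 5\right) + 2}{39 + \left(6 + 1\right)}\right)^{2} = \left(73 + \frac{\left(4 - 5\right) + 2}{39 + 7}\right)^{2} = \left(73 + \frac{-1 + 2}{46}\right)^{2} = \left(73 + 1 \cdot \frac{1}{46}\right)^{2} = \left(73 + \frac{1}{46}\right)^{2} = \left(\frac{3359}{46}\right)^{2} = \frac{11282881}{2116}$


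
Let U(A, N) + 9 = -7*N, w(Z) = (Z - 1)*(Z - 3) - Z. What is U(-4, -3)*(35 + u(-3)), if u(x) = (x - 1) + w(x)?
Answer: 696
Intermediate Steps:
w(Z) = -Z + (-1 + Z)*(-3 + Z) (w(Z) = (-1 + Z)*(-3 + Z) - Z = -Z + (-1 + Z)*(-3 + Z))
U(A, N) = -9 - 7*N
u(x) = 2 + x**2 - 4*x (u(x) = (x - 1) + (3 + x**2 - 5*x) = (-1 + x) + (3 + x**2 - 5*x) = 2 + x**2 - 4*x)
U(-4, -3)*(35 + u(-3)) = (-9 - 7*(-3))*(35 + (2 + (-3)**2 - 4*(-3))) = (-9 + 21)*(35 + (2 + 9 + 12)) = 12*(35 + 23) = 12*58 = 696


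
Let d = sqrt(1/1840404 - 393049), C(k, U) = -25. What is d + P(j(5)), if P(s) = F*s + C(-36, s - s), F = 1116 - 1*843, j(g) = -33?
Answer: -9034 + I*sqrt(332822778089831295)/920202 ≈ -9034.0 + 626.94*I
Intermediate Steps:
F = 273 (F = 1116 - 843 = 273)
P(s) = -25 + 273*s (P(s) = 273*s - 25 = -25 + 273*s)
d = I*sqrt(332822778089831295)/920202 (d = sqrt(1/1840404 - 393049) = sqrt(-723368951795/1840404) = I*sqrt(332822778089831295)/920202 ≈ 626.94*I)
d + P(j(5)) = I*sqrt(332822778089831295)/920202 + (-25 + 273*(-33)) = I*sqrt(332822778089831295)/920202 + (-25 - 9009) = I*sqrt(332822778089831295)/920202 - 9034 = -9034 + I*sqrt(332822778089831295)/920202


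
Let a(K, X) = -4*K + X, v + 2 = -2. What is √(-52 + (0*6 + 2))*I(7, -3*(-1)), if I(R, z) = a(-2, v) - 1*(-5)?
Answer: 45*I*√2 ≈ 63.64*I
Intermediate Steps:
v = -4 (v = -2 - 2 = -4)
a(K, X) = X - 4*K
I(R, z) = 9 (I(R, z) = (-4 - 4*(-2)) - 1*(-5) = (-4 + 8) + 5 = 4 + 5 = 9)
√(-52 + (0*6 + 2))*I(7, -3*(-1)) = √(-52 + (0*6 + 2))*9 = √(-52 + (0 + 2))*9 = √(-52 + 2)*9 = √(-50)*9 = (5*I*√2)*9 = 45*I*√2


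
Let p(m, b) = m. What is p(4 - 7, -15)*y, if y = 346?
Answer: -1038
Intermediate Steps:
p(4 - 7, -15)*y = (4 - 7)*346 = -3*346 = -1038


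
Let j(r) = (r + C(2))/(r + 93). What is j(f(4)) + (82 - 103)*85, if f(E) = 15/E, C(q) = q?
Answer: -690772/387 ≈ -1784.9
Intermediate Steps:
j(r) = (2 + r)/(93 + r) (j(r) = (r + 2)/(r + 93) = (2 + r)/(93 + r))
j(f(4)) + (82 - 103)*85 = (2 + 15/4)/(93 + 15/4) + (82 - 103)*85 = (2 + 15*(¼))/(93 + 15*(¼)) - 21*85 = (2 + 15/4)/(93 + 15/4) - 1785 = (23/4)/(387/4) - 1785 = (4/387)*(23/4) - 1785 = 23/387 - 1785 = -690772/387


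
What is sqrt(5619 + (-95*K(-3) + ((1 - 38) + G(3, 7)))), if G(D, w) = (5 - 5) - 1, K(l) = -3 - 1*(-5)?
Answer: 3*sqrt(599) ≈ 73.423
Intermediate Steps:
K(l) = 2 (K(l) = -3 + 5 = 2)
G(D, w) = -1 (G(D, w) = 0 - 1 = -1)
sqrt(5619 + (-95*K(-3) + ((1 - 38) + G(3, 7)))) = sqrt(5619 + (-95*2 + ((1 - 38) - 1))) = sqrt(5619 + (-190 + (-37 - 1))) = sqrt(5619 + (-190 - 38)) = sqrt(5619 - 228) = sqrt(5391) = 3*sqrt(599)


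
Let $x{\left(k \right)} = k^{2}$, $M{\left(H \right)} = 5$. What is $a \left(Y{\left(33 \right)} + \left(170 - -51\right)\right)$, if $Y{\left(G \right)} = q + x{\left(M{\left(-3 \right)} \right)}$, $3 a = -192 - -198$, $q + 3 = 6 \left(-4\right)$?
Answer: $438$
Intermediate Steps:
$q = -27$ ($q = -3 + 6 \left(-4\right) = -3 - 24 = -27$)
$a = 2$ ($a = \frac{-192 - -198}{3} = \frac{-192 + 198}{3} = \frac{1}{3} \cdot 6 = 2$)
$Y{\left(G \right)} = -2$ ($Y{\left(G \right)} = -27 + 5^{2} = -27 + 25 = -2$)
$a \left(Y{\left(33 \right)} + \left(170 - -51\right)\right) = 2 \left(-2 + \left(170 - -51\right)\right) = 2 \left(-2 + \left(170 + 51\right)\right) = 2 \left(-2 + 221\right) = 2 \cdot 219 = 438$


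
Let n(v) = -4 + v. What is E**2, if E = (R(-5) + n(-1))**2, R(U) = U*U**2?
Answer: 285610000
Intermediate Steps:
R(U) = U**3
E = 16900 (E = ((-5)**3 + (-4 - 1))**2 = (-125 - 5)**2 = (-130)**2 = 16900)
E**2 = 16900**2 = 285610000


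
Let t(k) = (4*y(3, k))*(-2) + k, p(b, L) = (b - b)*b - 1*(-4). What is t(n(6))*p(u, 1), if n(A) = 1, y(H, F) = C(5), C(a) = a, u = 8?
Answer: -156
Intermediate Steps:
y(H, F) = 5
p(b, L) = 4 (p(b, L) = 0*b + 4 = 0 + 4 = 4)
t(k) = -40 + k (t(k) = (4*5)*(-2) + k = 20*(-2) + k = -40 + k)
t(n(6))*p(u, 1) = (-40 + 1)*4 = -39*4 = -156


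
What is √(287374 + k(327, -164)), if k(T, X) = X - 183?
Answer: √287027 ≈ 535.75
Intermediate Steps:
k(T, X) = -183 + X
√(287374 + k(327, -164)) = √(287374 + (-183 - 164)) = √(287374 - 347) = √287027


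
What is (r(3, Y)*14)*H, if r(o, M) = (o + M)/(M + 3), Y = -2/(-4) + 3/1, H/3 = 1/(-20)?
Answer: -21/10 ≈ -2.1000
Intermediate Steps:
H = -3/20 (H = 3/(-20) = 3*(-1/20) = -3/20 ≈ -0.15000)
Y = 7/2 (Y = -2*(-¼) + 3*1 = ½ + 3 = 7/2 ≈ 3.5000)
r(o, M) = (M + o)/(3 + M)
(r(3, Y)*14)*H = (((7/2 + 3)/(3 + 7/2))*14)*(-3/20) = (((13/2)/(13/2))*14)*(-3/20) = (((2/13)*(13/2))*14)*(-3/20) = (1*14)*(-3/20) = 14*(-3/20) = -21/10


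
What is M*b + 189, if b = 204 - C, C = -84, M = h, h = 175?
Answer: 50589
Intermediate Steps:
M = 175
b = 288 (b = 204 - 1*(-84) = 204 + 84 = 288)
M*b + 189 = 175*288 + 189 = 50400 + 189 = 50589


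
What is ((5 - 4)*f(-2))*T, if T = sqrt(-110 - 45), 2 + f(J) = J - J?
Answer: -2*I*sqrt(155) ≈ -24.9*I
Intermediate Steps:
f(J) = -2 (f(J) = -2 + (J - J) = -2 + 0 = -2)
T = I*sqrt(155) (T = sqrt(-155) = I*sqrt(155) ≈ 12.45*I)
((5 - 4)*f(-2))*T = ((5 - 4)*(-2))*(I*sqrt(155)) = (1*(-2))*(I*sqrt(155)) = -2*I*sqrt(155)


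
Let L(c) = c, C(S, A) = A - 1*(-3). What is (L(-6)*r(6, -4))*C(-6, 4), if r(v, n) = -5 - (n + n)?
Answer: -126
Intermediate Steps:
C(S, A) = 3 + A (C(S, A) = A + 3 = 3 + A)
r(v, n) = -5 - 2*n
(L(-6)*r(6, -4))*C(-6, 4) = (-6*(-5 - 2*(-4)))*(3 + 4) = -6*(-5 + 8)*7 = -6*3*7 = -18*7 = -126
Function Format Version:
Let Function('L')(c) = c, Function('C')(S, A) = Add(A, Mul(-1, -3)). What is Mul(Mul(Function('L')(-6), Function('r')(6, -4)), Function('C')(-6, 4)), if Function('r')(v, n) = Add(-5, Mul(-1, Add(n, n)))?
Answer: -126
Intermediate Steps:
Function('C')(S, A) = Add(3, A) (Function('C')(S, A) = Add(A, 3) = Add(3, A))
Function('r')(v, n) = Add(-5, Mul(-2, n)) (Function('r')(v, n) = Add(-5, Mul(-1, Mul(2, n))) = Add(-5, Mul(-2, n)))
Mul(Mul(Function('L')(-6), Function('r')(6, -4)), Function('C')(-6, 4)) = Mul(Mul(-6, Add(-5, Mul(-2, -4))), Add(3, 4)) = Mul(Mul(-6, Add(-5, 8)), 7) = Mul(Mul(-6, 3), 7) = Mul(-18, 7) = -126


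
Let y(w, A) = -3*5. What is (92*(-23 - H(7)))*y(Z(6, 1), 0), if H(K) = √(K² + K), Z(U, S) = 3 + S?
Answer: 31740 + 2760*√14 ≈ 42067.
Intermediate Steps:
y(w, A) = -15
H(K) = √(K + K²)
(92*(-23 - H(7)))*y(Z(6, 1), 0) = (92*(-23 - √(7*(1 + 7))))*(-15) = (92*(-23 - √(7*8)))*(-15) = (92*(-23 - √56))*(-15) = (92*(-23 - 2*√14))*(-15) = (-2116 - 184*√14)*(-15) = 31740 + 2760*√14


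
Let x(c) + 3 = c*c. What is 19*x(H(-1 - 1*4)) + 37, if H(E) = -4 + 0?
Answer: 284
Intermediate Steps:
H(E) = -4
x(c) = -3 + c² (x(c) = -3 + c*c = -3 + c²)
19*x(H(-1 - 1*4)) + 37 = 19*(-3 + (-4)²) + 37 = 19*(-3 + 16) + 37 = 19*13 + 37 = 247 + 37 = 284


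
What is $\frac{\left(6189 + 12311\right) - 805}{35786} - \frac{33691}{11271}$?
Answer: $- \frac{1006225781}{403344006} \approx -2.4947$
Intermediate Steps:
$\frac{\left(6189 + 12311\right) - 805}{35786} - \frac{33691}{11271} = \left(18500 - 805\right) \frac{1}{35786} - \frac{33691}{11271} = 17695 \cdot \frac{1}{35786} - \frac{33691}{11271} = \frac{17695}{35786} - \frac{33691}{11271} = - \frac{1006225781}{403344006}$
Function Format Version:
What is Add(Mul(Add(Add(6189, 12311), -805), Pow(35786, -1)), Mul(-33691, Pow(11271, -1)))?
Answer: Rational(-1006225781, 403344006) ≈ -2.4947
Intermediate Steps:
Add(Mul(Add(Add(6189, 12311), -805), Pow(35786, -1)), Mul(-33691, Pow(11271, -1))) = Add(Mul(Add(18500, -805), Rational(1, 35786)), Mul(-33691, Rational(1, 11271))) = Add(Mul(17695, Rational(1, 35786)), Rational(-33691, 11271)) = Add(Rational(17695, 35786), Rational(-33691, 11271)) = Rational(-1006225781, 403344006)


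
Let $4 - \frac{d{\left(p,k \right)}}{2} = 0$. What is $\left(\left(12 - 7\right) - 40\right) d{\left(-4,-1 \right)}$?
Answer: $-280$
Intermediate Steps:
$d{\left(p,k \right)} = 8$ ($d{\left(p,k \right)} = 8 - 0 = 8 + 0 = 8$)
$\left(\left(12 - 7\right) - 40\right) d{\left(-4,-1 \right)} = \left(\left(12 - 7\right) - 40\right) 8 = \left(5 - 40\right) 8 = \left(-35\right) 8 = -280$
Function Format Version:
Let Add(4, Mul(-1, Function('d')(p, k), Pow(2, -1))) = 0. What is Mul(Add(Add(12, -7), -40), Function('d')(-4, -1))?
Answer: -280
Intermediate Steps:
Function('d')(p, k) = 8 (Function('d')(p, k) = Add(8, Mul(-2, 0)) = Add(8, 0) = 8)
Mul(Add(Add(12, -7), -40), Function('d')(-4, -1)) = Mul(Add(Add(12, -7), -40), 8) = Mul(Add(5, -40), 8) = Mul(-35, 8) = -280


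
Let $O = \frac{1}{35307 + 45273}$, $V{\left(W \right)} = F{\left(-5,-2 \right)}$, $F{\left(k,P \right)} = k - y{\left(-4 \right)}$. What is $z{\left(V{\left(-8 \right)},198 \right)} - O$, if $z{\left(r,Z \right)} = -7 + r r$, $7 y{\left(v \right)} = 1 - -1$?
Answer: $\frac{82675031}{3948420} \approx 20.939$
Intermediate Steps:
$y{\left(v \right)} = \frac{2}{7}$ ($y{\left(v \right)} = \frac{1 - -1}{7} = \frac{1 + 1}{7} = \frac{1}{7} \cdot 2 = \frac{2}{7}$)
$F{\left(k,P \right)} = - \frac{2}{7} + k$ ($F{\left(k,P \right)} = k - \frac{2}{7} = - \frac{2}{7} + k$)
$V{\left(W \right)} = - \frac{37}{7}$ ($V{\left(W \right)} = - \frac{2}{7} - 5 = - \frac{37}{7}$)
$z{\left(r,Z \right)} = -7 + r^{2}$
$O = \frac{1}{80580} \approx 1.241 \cdot 10^{-5}$
$z{\left(V{\left(-8 \right)},198 \right)} - O = \left(-7 + \left(- \frac{37}{7}\right)^{2}\right) - \frac{1}{80580} = \left(-7 + \frac{1369}{49}\right) - \frac{1}{80580} = \frac{1026}{49} - \frac{1}{80580} = \frac{82675031}{3948420}$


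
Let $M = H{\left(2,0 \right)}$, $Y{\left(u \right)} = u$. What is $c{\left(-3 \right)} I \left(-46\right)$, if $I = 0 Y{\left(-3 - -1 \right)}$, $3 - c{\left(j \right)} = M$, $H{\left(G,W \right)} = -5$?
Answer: $0$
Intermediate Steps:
$M = -5$
$c{\left(j \right)} = 8$ ($c{\left(j \right)} = 3 - -5 = 3 + 5 = 8$)
$I = 0$ ($I = 0 \left(-3 - -1\right) = 0 \left(-3 + 1\right) = 0 \left(-2\right) = 0$)
$c{\left(-3 \right)} I \left(-46\right) = 8 \cdot 0 \left(-46\right) = 0 \left(-46\right) = 0$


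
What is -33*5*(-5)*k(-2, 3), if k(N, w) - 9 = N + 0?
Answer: 5775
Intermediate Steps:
k(N, w) = 9 + N (k(N, w) = 9 + (N + 0) = 9 + N)
-33*5*(-5)*k(-2, 3) = -33*5*(-5)*(9 - 2) = -(-825)*7 = -33*(-175) = 5775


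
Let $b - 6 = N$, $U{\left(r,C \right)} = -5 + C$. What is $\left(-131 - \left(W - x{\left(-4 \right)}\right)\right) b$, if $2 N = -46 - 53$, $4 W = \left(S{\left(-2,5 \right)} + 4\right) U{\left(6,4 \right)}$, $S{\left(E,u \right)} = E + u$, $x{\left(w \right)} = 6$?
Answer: $\frac{42891}{8} \approx 5361.4$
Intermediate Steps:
$W = - \frac{7}{4}$ ($W = \frac{\left(\left(-2 + 5\right) + 4\right) \left(-5 + 4\right)}{4} = \frac{\left(3 + 4\right) \left(-1\right)}{4} = \frac{7 \left(-1\right)}{4} = \frac{1}{4} \left(-7\right) = - \frac{7}{4} \approx -1.75$)
$N = - \frac{99}{2}$ ($N = \frac{-46 - 53}{2} = \frac{1}{2} \left(-99\right) = - \frac{99}{2} \approx -49.5$)
$b = - \frac{87}{2}$ ($b = 6 - \frac{99}{2} = - \frac{87}{2} \approx -43.5$)
$\left(-131 - \left(W - x{\left(-4 \right)}\right)\right) b = \left(-131 + \left(6 - - \frac{7}{4}\right)\right) \left(- \frac{87}{2}\right) = \left(-131 + \left(6 + \frac{7}{4}\right)\right) \left(- \frac{87}{2}\right) = \left(-131 + \frac{31}{4}\right) \left(- \frac{87}{2}\right) = \left(- \frac{493}{4}\right) \left(- \frac{87}{2}\right) = \frac{42891}{8}$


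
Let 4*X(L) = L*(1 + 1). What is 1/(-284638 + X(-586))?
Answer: -1/284931 ≈ -3.5096e-6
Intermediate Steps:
X(L) = L/2 (X(L) = (L*(1 + 1))/4 = (L*2)/4 = (2*L)/4 = L/2)
1/(-284638 + X(-586)) = 1/(-284638 + (½)*(-586)) = 1/(-284638 - 293) = 1/(-284931) = -1/284931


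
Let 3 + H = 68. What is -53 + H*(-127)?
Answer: -8308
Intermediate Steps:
H = 65 (H = -3 + 68 = 65)
-53 + H*(-127) = -53 + 65*(-127) = -53 - 8255 = -8308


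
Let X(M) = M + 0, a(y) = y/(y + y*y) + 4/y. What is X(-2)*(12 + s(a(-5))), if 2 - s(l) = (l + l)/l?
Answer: -24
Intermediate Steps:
a(y) = 4/y + y/(y + y²) (a(y) = y/(y + y²) + 4/y = 4/y + y/(y + y²))
X(M) = M
s(l) = 0 (s(l) = 2 - (l + l)/l = 2 - 2*l/l = 2 - 1*2 = 2 - 2 = 0)
X(-2)*(12 + s(a(-5))) = -2*(12 + 0) = -2*12 = -24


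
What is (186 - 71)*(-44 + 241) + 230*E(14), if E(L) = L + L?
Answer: 29095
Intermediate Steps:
E(L) = 2*L
(186 - 71)*(-44 + 241) + 230*E(14) = (186 - 71)*(-44 + 241) + 230*(2*14) = 115*197 + 230*28 = 22655 + 6440 = 29095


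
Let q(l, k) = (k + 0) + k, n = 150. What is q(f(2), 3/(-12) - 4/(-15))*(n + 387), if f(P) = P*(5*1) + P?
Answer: 179/10 ≈ 17.900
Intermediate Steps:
f(P) = 6*P (f(P) = P*5 + P = 5*P + P = 6*P)
q(l, k) = 2*k (q(l, k) = k + k = 2*k)
q(f(2), 3/(-12) - 4/(-15))*(n + 387) = (2*(3/(-12) - 4/(-15)))*(150 + 387) = (2*(3*(-1/12) - 4*(-1/15)))*537 = (2*(-¼ + 4/15))*537 = (2*(1/60))*537 = (1/30)*537 = 179/10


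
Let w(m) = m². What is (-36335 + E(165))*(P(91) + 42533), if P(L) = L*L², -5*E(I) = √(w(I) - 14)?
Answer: -28926438840 - 796104*√27211/5 ≈ -2.8953e+10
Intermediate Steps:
E(I) = -√(-14 + I²)/5 (E(I) = -√(I² - 14)/5 = -√(-14 + I²)/5)
P(L) = L³
(-36335 + E(165))*(P(91) + 42533) = (-36335 - √(-14 + 165²)/5)*(91³ + 42533) = (-36335 - √(-14 + 27225)/5)*(753571 + 42533) = (-36335 - √27211/5)*796104 = -28926438840 - 796104*√27211/5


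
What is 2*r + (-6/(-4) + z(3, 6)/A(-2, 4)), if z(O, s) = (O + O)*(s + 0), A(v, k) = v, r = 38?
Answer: 119/2 ≈ 59.500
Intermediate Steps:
z(O, s) = 2*O*s (z(O, s) = (2*O)*s = 2*O*s)
2*r + (-6/(-4) + z(3, 6)/A(-2, 4)) = 2*38 + (-6/(-4) + (2*3*6)/(-2)) = 76 + (-6*(-¼) + 36*(-½)) = 76 + (3/2 - 18) = 76 - 33/2 = 119/2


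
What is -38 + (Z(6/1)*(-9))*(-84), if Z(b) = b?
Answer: 4498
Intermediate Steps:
-38 + (Z(6/1)*(-9))*(-84) = -38 + ((6/1)*(-9))*(-84) = -38 + ((6*1)*(-9))*(-84) = -38 + (6*(-9))*(-84) = -38 - 54*(-84) = -38 + 4536 = 4498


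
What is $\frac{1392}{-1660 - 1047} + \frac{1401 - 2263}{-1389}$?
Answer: $\frac{399946}{3760023} \approx 0.10637$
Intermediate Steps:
$\frac{1392}{-1660 - 1047} + \frac{1401 - 2263}{-1389} = \frac{1392}{-1660 - 1047} - - \frac{862}{1389} = \frac{1392}{-2707} + \frac{862}{1389} = 1392 \left(- \frac{1}{2707}\right) + \frac{862}{1389} = - \frac{1392}{2707} + \frac{862}{1389} = \frac{399946}{3760023}$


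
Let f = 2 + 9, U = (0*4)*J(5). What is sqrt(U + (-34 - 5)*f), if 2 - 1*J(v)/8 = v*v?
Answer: I*sqrt(429) ≈ 20.712*I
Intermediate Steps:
J(v) = 16 - 8*v**2 (J(v) = 16 - 8*v*v = 16 - 8*v**2)
U = 0 (U = (0*4)*(16 - 8*5**2) = 0*(16 - 8*25) = 0*(16 - 200) = 0*(-184) = 0)
f = 11
sqrt(U + (-34 - 5)*f) = sqrt(0 + (-34 - 5)*11) = sqrt(0 - 39*11) = sqrt(0 - 429) = sqrt(-429) = I*sqrt(429)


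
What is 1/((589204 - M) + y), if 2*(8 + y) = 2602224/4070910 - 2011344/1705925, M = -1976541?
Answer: 231488904725/593939585462383561 ≈ 3.8975e-7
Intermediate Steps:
y = -1914391261564/231488904725 (y = -8 + (2602224/4070910 - 2011344/1705925)/2 = -8 + (2602224*(1/4070910) - 2011344*1/1705925)/2 = -8 + (433704/678485 - 2011344/1705925)/2 = -8 + (½)*(-124960047528/231488904725) = -8 - 62480023764/231488904725 = -1914391261564/231488904725 ≈ -8.2699)
1/((589204 - M) + y) = 1/((589204 - 1*(-1976541)) - 1914391261564/231488904725) = 1/((589204 + 1976541) - 1914391261564/231488904725) = 1/(2565745 - 1914391261564/231488904725) = 1/(593939585462383561/231488904725) = 231488904725/593939585462383561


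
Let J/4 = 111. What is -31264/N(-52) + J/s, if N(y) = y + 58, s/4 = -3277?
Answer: -51226397/9831 ≈ -5210.7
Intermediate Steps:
s = -13108 (s = 4*(-3277) = -13108)
J = 444 (J = 4*111 = 444)
N(y) = 58 + y
-31264/N(-52) + J/s = -31264/(58 - 52) + 444/(-13108) = -31264/6 + 444*(-1/13108) = -31264*⅙ - 111/3277 = -15632/3 - 111/3277 = -51226397/9831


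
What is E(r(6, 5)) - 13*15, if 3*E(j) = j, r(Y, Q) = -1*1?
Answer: -586/3 ≈ -195.33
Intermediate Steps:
r(Y, Q) = -1
E(j) = j/3
E(r(6, 5)) - 13*15 = (⅓)*(-1) - 13*15 = -⅓ - 195 = -586/3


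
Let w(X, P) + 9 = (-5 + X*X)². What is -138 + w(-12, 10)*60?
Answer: 1158582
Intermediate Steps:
w(X, P) = -9 + (-5 + X²)² (w(X, P) = -9 + (-5 + X*X)² = -9 + (-5 + X²)²)
-138 + w(-12, 10)*60 = -138 + (-9 + (-5 + (-12)²)²)*60 = -138 + (-9 + (-5 + 144)²)*60 = -138 + (-9 + 139²)*60 = -138 + (-9 + 19321)*60 = -138 + 19312*60 = -138 + 1158720 = 1158582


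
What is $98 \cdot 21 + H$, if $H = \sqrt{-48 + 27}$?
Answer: $2058 + i \sqrt{21} \approx 2058.0 + 4.5826 i$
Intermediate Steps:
$H = i \sqrt{21}$ ($H = \sqrt{-21} = i \sqrt{21} \approx 4.5826 i$)
$98 \cdot 21 + H = 98 \cdot 21 + i \sqrt{21} = 2058 + i \sqrt{21}$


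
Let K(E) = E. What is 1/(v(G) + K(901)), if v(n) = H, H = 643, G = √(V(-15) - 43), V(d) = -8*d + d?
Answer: 1/1544 ≈ 0.00064767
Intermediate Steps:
V(d) = -7*d
G = √62 (G = √(-7*(-15) - 43) = √(105 - 43) = √62 ≈ 7.8740)
v(n) = 643
1/(v(G) + K(901)) = 1/(643 + 901) = 1/1544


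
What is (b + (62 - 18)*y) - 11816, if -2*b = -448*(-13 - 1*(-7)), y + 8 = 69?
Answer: -10476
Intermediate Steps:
y = 61 (y = -8 + 69 = 61)
b = -1344 (b = -(-224)*(-13 - 1*(-7)) = -(-224)*(-13 + 7) = -(-224)*(-6) = -½*2688 = -1344)
(b + (62 - 18)*y) - 11816 = (-1344 + (62 - 18)*61) - 11816 = (-1344 + 44*61) - 11816 = (-1344 + 2684) - 11816 = 1340 - 11816 = -10476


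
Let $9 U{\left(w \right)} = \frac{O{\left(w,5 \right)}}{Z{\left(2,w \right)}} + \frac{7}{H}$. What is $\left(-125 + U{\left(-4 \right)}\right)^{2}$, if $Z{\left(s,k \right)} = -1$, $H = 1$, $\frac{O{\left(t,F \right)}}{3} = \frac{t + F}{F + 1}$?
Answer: $\frac{5004169}{324} \approx 15445.0$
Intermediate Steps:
$O{\left(t,F \right)} = \frac{3 \left(F + t\right)}{1 + F}$ ($O{\left(t,F \right)} = 3 \frac{t + F}{F + 1} = 3 \frac{F + t}{1 + F} = \frac{3 \left(F + t\right)}{1 + F}$)
$U{\left(w \right)} = \frac{1}{2} - \frac{w}{18}$ ($U{\left(w \right)} = \frac{\frac{3 \frac{1}{1 + 5} \left(5 + w\right)}{-1} + \frac{7}{1}}{9} = \frac{\frac{3 \left(5 + w\right)}{6} \left(-1\right) + 7 \cdot 1}{9} = \frac{3 \cdot \frac{1}{6} \left(5 + w\right) \left(-1\right) + 7}{9} = \frac{\left(\frac{5}{2} + \frac{w}{2}\right) \left(-1\right) + 7}{9} = \frac{\left(- \frac{5}{2} - \frac{w}{2}\right) + 7}{9} = \frac{\frac{9}{2} - \frac{w}{2}}{9} = \frac{1}{2} - \frac{w}{18}$)
$\left(-125 + U{\left(-4 \right)}\right)^{2} = \left(-125 + \left(\frac{1}{2} - - \frac{2}{9}\right)\right)^{2} = \left(-125 + \left(\frac{1}{2} + \frac{2}{9}\right)\right)^{2} = \left(-125 + \frac{13}{18}\right)^{2} = \left(- \frac{2237}{18}\right)^{2} = \frac{5004169}{324}$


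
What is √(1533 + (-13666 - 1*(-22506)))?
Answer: √10373 ≈ 101.85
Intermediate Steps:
√(1533 + (-13666 - 1*(-22506))) = √(1533 + (-13666 + 22506)) = √(1533 + 8840) = √10373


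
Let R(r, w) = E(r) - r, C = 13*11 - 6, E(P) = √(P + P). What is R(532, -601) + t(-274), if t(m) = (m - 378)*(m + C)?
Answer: 88792 + 2*√266 ≈ 88825.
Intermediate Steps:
E(P) = √2*√P (E(P) = √(2*P) = √2*√P)
C = 137 (C = 143 - 6 = 137)
t(m) = (-378 + m)*(137 + m) (t(m) = (m - 378)*(m + 137) = (-378 + m)*(137 + m))
R(r, w) = -r + √2*√r (R(r, w) = √2*√r - r = -r + √2*√r)
R(532, -601) + t(-274) = (-1*532 + √2*√532) + (-51786 + (-274)² - 241*(-274)) = (-532 + √2*(2*√133)) + (-51786 + 75076 + 66034) = (-532 + 2*√266) + 89324 = 88792 + 2*√266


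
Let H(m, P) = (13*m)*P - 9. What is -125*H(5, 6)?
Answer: -47625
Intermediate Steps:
H(m, P) = -9 + 13*P*m (H(m, P) = 13*P*m - 9 = -9 + 13*P*m)
-125*H(5, 6) = -125*(-9 + 13*6*5) = -125*(-9 + 390) = -125*381 = -47625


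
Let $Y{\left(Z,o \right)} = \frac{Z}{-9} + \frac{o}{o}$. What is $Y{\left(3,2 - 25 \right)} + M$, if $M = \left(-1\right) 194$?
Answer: $- \frac{580}{3} \approx -193.33$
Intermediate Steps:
$Y{\left(Z,o \right)} = 1 - \frac{Z}{9}$ ($Y{\left(Z,o \right)} = Z \left(- \frac{1}{9}\right) + 1 = - \frac{Z}{9} + 1 = 1 - \frac{Z}{9}$)
$M = -194$
$Y{\left(3,2 - 25 \right)} + M = \left(1 - \frac{1}{3}\right) - 194 = \frac{2}{3} - 194 = - \frac{580}{3}$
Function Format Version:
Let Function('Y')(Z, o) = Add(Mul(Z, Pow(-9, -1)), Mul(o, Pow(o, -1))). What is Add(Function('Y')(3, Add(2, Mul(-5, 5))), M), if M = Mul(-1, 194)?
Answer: Rational(-580, 3) ≈ -193.33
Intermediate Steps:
Function('Y')(Z, o) = Add(1, Mul(Rational(-1, 9), Z)) (Function('Y')(Z, o) = Add(Mul(Z, Rational(-1, 9)), 1) = Add(Mul(Rational(-1, 9), Z), 1) = Add(1, Mul(Rational(-1, 9), Z)))
M = -194
Add(Function('Y')(3, Add(2, Mul(-5, 5))), M) = Add(Add(1, Mul(Rational(-1, 9), 3)), -194) = Add(Add(1, Rational(-1, 3)), -194) = Add(Rational(2, 3), -194) = Rational(-580, 3)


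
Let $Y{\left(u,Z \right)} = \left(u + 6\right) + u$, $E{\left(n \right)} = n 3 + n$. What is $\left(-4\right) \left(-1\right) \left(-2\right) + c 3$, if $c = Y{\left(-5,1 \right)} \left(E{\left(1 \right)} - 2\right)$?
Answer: $-32$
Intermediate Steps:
$E{\left(n \right)} = 4 n$ ($E{\left(n \right)} = 3 n + n = 4 n$)
$Y{\left(u,Z \right)} = 6 + 2 u$ ($Y{\left(u,Z \right)} = \left(6 + u\right) + u = 6 + 2 u$)
$c = -8$ ($c = \left(6 + 2 \left(-5\right)\right) \left(4 \cdot 1 - 2\right) = \left(6 - 10\right) \left(4 - 2\right) = \left(-4\right) 2 = -8$)
$\left(-4\right) \left(-1\right) \left(-2\right) + c 3 = \left(-4\right) \left(-1\right) \left(-2\right) - 24 = 4 \left(-2\right) - 24 = -8 - 24 = -32$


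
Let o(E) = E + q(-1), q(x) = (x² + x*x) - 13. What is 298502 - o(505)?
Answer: 298008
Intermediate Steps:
q(x) = -13 + 2*x² (q(x) = (x² + x²) - 13 = 2*x² - 13 = -13 + 2*x²)
o(E) = -11 + E (o(E) = E + (-13 + 2*(-1)²) = E + (-13 + 2*1) = E + (-13 + 2) = E - 11 = -11 + E)
298502 - o(505) = 298502 - (-11 + 505) = 298502 - 1*494 = 298502 - 494 = 298008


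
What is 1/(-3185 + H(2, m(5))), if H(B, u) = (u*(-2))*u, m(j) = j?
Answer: -1/3235 ≈ -0.00030912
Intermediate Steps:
H(B, u) = -2*u² (H(B, u) = (-2*u)*u = -2*u²)
1/(-3185 + H(2, m(5))) = 1/(-3185 - 2*5²) = 1/(-3185 - 2*25) = 1/(-3185 - 50) = 1/(-3235) = -1/3235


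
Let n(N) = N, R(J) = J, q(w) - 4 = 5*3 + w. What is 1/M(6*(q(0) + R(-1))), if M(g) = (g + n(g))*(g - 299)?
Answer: -1/41256 ≈ -2.4239e-5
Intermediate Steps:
q(w) = 19 + w (q(w) = 4 + (5*3 + w) = 4 + (15 + w) = 19 + w)
M(g) = 2*g*(-299 + g) (M(g) = (g + g)*(g - 299) = (2*g)*(-299 + g) = 2*g*(-299 + g))
1/M(6*(q(0) + R(-1))) = 1/(2*(6*((19 + 0) - 1))*(-299 + 6*((19 + 0) - 1))) = 1/(2*(6*(19 - 1))*(-299 + 6*(19 - 1))) = 1/(2*(6*18)*(-299 + 6*18)) = 1/(2*108*(-299 + 108)) = 1/(2*108*(-191)) = 1/(-41256) = -1/41256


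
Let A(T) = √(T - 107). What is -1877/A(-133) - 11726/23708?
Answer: -5863/11854 + 1877*I*√15/60 ≈ -0.4946 + 121.16*I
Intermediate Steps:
A(T) = √(-107 + T)
-1877/A(-133) - 11726/23708 = -1877/√(-107 - 133) - 11726/23708 = -1877*(-I*√15/60) - 11726*1/23708 = -1877*(-I*√15/60) - 5863/11854 = -(-1877)*I*√15/60 - 5863/11854 = 1877*I*√15/60 - 5863/11854 = -5863/11854 + 1877*I*√15/60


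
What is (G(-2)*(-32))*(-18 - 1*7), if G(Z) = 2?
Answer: 1600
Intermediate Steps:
(G(-2)*(-32))*(-18 - 1*7) = (2*(-32))*(-18 - 1*7) = -64*(-18 - 7) = -64*(-25) = 1600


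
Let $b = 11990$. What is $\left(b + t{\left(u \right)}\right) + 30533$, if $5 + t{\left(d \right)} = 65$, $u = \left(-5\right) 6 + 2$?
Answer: $42583$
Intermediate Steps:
$u = -28$ ($u = -30 + 2 = -28$)
$t{\left(d \right)} = 60$ ($t{\left(d \right)} = -5 + 65 = 60$)
$\left(b + t{\left(u \right)}\right) + 30533 = \left(11990 + 60\right) + 30533 = 12050 + 30533 = 42583$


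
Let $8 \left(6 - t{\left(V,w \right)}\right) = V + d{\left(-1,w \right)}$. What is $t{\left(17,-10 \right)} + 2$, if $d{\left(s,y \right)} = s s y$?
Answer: $\frac{57}{8} \approx 7.125$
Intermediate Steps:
$d{\left(s,y \right)} = y s^{2}$ ($d{\left(s,y \right)} = s^{2} y = y s^{2}$)
$t{\left(V,w \right)} = 6 - \frac{V}{8} - \frac{w}{8}$ ($t{\left(V,w \right)} = 6 - \frac{V + w \left(-1\right)^{2}}{8} = 6 - \frac{V + w 1}{8} = 6 - \frac{V + w}{8} = 6 - \left(\frac{V}{8} + \frac{w}{8}\right) = 6 - \frac{V}{8} - \frac{w}{8}$)
$t{\left(17,-10 \right)} + 2 = \left(6 - \frac{17}{8} - - \frac{5}{4}\right) + 2 = \left(6 - \frac{17}{8} + \frac{5}{4}\right) + 2 = \frac{41}{8} + 2 = \frac{57}{8}$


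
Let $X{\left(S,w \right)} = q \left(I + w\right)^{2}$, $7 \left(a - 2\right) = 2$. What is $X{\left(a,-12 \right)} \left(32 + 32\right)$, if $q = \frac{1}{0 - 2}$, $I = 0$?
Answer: $-4608$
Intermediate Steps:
$a = \frac{16}{7}$ ($a = 2 + \frac{1}{7} \cdot 2 = 2 + \frac{2}{7} = \frac{16}{7} \approx 2.2857$)
$q = - \frac{1}{2}$ ($q = \frac{1}{-2} = - \frac{1}{2} \approx -0.5$)
$X{\left(S,w \right)} = - \frac{w^{2}}{2}$ ($X{\left(S,w \right)} = - \frac{\left(0 + w\right)^{2}}{2} = - \frac{w^{2}}{2}$)
$X{\left(a,-12 \right)} \left(32 + 32\right) = - \frac{\left(-12\right)^{2}}{2} \left(32 + 32\right) = \left(- \frac{1}{2}\right) 144 \cdot 64 = \left(-72\right) 64 = -4608$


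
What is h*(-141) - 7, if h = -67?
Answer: 9440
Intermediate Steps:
h*(-141) - 7 = -67*(-141) - 7 = 9447 - 7 = 9440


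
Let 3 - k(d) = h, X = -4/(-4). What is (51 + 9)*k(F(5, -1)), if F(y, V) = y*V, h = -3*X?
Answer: 360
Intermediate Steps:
X = 1 (X = -4*(-¼) = 1)
h = -3 (h = -3*1 = -3)
F(y, V) = V*y
k(d) = 6 (k(d) = 3 - 1*(-3) = 3 + 3 = 6)
(51 + 9)*k(F(5, -1)) = (51 + 9)*6 = 60*6 = 360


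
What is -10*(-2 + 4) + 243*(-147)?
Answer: -35741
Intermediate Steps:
-10*(-2 + 4) + 243*(-147) = -10*2 - 35721 = -20 - 35721 = -35741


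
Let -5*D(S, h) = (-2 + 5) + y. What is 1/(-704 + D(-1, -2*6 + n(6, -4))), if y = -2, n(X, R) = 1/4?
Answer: -5/3521 ≈ -0.0014201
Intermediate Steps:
n(X, R) = ¼ (n(X, R) = 1*(¼) = ¼)
D(S, h) = -⅕ (D(S, h) = -((-2 + 5) - 2)/5 = -(3 - 2)/5 = -⅕*1 = -⅕)
1/(-704 + D(-1, -2*6 + n(6, -4))) = 1/(-704 - ⅕) = 1/(-3521/5) = -5/3521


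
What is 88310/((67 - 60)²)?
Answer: 88310/49 ≈ 1802.2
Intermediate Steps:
88310/((67 - 60)²) = 88310/(7²) = 88310/49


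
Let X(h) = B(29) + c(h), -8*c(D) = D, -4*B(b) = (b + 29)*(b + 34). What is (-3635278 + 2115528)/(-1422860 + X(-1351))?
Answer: 12158000/11388837 ≈ 1.0675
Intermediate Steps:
B(b) = -(29 + b)*(34 + b)/4 (B(b) = -(b + 29)*(b + 34)/4 = -(29 + b)*(34 + b)/4)
c(D) = -D/8
X(h) = -1827/2 - h/8 (X(h) = (-493/2 - 63/4*29 - ¼*29²) - h/8 = (-493/2 - 1827/4 - ¼*841) - h/8 = (-493/2 - 1827/4 - 841/4) - h/8 = -1827/2 - h/8)
(-3635278 + 2115528)/(-1422860 + X(-1351)) = (-3635278 + 2115528)/(-1422860 + (-1827/2 - ⅛*(-1351))) = -1519750/(-1422860 + (-1827/2 + 1351/8)) = -1519750/(-1422860 - 5957/8) = -1519750/(-11388837/8) = -1519750*(-8/11388837) = 12158000/11388837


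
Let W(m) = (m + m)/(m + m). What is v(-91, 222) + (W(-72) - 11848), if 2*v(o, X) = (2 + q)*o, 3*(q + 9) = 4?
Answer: -69535/6 ≈ -11589.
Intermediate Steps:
q = -23/3 (q = -9 + (1/3)*4 = -9 + 4/3 = -23/3 ≈ -7.6667)
W(m) = 1 (W(m) = (2*m)/((2*m)) = (2*m)*(1/(2*m)) = 1)
v(o, X) = -17*o/6 (v(o, X) = ((2 - 23/3)*o)/2 = (-17*o/3)/2 = -17*o/6)
v(-91, 222) + (W(-72) - 11848) = -17/6*(-91) + (1 - 11848) = 1547/6 - 11847 = -69535/6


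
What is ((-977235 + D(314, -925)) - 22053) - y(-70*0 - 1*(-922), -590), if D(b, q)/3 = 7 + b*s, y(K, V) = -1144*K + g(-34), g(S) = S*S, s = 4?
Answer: 58113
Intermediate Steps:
g(S) = S²
y(K, V) = 1156 - 1144*K (y(K, V) = -1144*K + (-34)² = -1144*K + 1156 = 1156 - 1144*K)
D(b, q) = 21 + 12*b (D(b, q) = 3*(7 + b*4) = 3*(7 + 4*b) = 21 + 12*b)
((-977235 + D(314, -925)) - 22053) - y(-70*0 - 1*(-922), -590) = ((-977235 + (21 + 12*314)) - 22053) - (1156 - 1144*(-70*0 - 1*(-922))) = ((-977235 + (21 + 3768)) - 22053) - (1156 - 1144*(0 + 922)) = ((-977235 + 3789) - 22053) - (1156 - 1144*922) = (-973446 - 22053) - (1156 - 1054768) = -995499 - 1*(-1053612) = -995499 + 1053612 = 58113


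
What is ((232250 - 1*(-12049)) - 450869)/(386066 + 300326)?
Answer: -14755/49028 ≈ -0.30095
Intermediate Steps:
((232250 - 1*(-12049)) - 450869)/(386066 + 300326) = ((232250 + 12049) - 450869)/686392 = (244299 - 450869)*(1/686392) = -206570*1/686392 = -14755/49028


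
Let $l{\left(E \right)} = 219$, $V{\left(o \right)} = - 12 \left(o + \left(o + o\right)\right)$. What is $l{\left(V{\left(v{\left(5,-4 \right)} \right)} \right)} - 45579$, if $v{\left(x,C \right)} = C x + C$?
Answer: $-45360$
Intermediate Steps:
$v{\left(x,C \right)} = C + C x$
$V{\left(o \right)} = - 36 o$ ($V{\left(o \right)} = - 12 \left(o + 2 o\right) = - 12 \cdot 3 o = - 36 o$)
$l{\left(V{\left(v{\left(5,-4 \right)} \right)} \right)} - 45579 = 219 - 45579 = -45360$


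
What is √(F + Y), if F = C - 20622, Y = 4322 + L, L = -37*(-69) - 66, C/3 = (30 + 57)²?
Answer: √8894 ≈ 94.308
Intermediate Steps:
C = 22707 (C = 3*(30 + 57)² = 3*87² = 3*7569 = 22707)
L = 2487 (L = 2553 - 66 = 2487)
Y = 6809 (Y = 4322 + 2487 = 6809)
F = 2085 (F = 22707 - 20622 = 2085)
√(F + Y) = √(2085 + 6809) = √8894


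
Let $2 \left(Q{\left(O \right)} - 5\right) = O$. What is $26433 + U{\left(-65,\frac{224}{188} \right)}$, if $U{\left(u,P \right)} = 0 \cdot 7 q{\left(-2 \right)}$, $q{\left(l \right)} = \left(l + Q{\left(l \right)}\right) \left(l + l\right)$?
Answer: $26433$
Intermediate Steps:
$Q{\left(O \right)} = 5 + \frac{O}{2}$
$q{\left(l \right)} = 2 l \left(5 + \frac{3 l}{2}\right)$ ($q{\left(l \right)} = \left(l + \left(5 + \frac{l}{2}\right)\right) \left(l + l\right) = \left(5 + \frac{3 l}{2}\right) 2 l = 2 l \left(5 + \frac{3 l}{2}\right)$)
$U{\left(u,P \right)} = 0$ ($U{\left(u,P \right)} = 0 \cdot 7 \left(- 2 \left(10 + 3 \left(-2\right)\right)\right) = 0 \left(- 2 \left(10 - 6\right)\right) = 0 \left(\left(-2\right) 4\right) = 0 \left(-8\right) = 0$)
$26433 + U{\left(-65,\frac{224}{188} \right)} = 26433 + 0 = 26433$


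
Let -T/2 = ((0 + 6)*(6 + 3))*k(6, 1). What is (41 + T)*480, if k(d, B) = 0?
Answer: 19680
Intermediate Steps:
T = 0 (T = -2*(0 + 6)*(6 + 3)*0 = -2*6*9*0 = -108*0 = -2*0 = 0)
(41 + T)*480 = (41 + 0)*480 = 41*480 = 19680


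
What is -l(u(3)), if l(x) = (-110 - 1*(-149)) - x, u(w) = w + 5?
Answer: -31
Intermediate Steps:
u(w) = 5 + w
l(x) = 39 - x (l(x) = (-110 + 149) - x = 39 - x)
-l(u(3)) = -(39 - (5 + 3)) = -(39 - 1*8) = -(39 - 8) = -1*31 = -31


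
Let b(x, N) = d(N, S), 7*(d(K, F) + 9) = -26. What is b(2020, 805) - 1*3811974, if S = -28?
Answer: -26683907/7 ≈ -3.8120e+6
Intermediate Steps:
d(K, F) = -89/7 (d(K, F) = -9 + (1/7)*(-26) = -9 - 26/7 = -89/7)
b(x, N) = -89/7
b(2020, 805) - 1*3811974 = -89/7 - 1*3811974 = -89/7 - 3811974 = -26683907/7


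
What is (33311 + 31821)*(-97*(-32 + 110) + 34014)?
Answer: 1722611136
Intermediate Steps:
(33311 + 31821)*(-97*(-32 + 110) + 34014) = 65132*(-97*78 + 34014) = 65132*(-7566 + 34014) = 65132*26448 = 1722611136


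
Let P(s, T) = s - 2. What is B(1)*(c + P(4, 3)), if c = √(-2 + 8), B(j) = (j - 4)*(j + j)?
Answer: -12 - 6*√6 ≈ -26.697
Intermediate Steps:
B(j) = 2*j*(-4 + j) (B(j) = (-4 + j)*(2*j) = 2*j*(-4 + j))
P(s, T) = -2 + s
c = √6 ≈ 2.4495
B(1)*(c + P(4, 3)) = (2*1*(-4 + 1))*(√6 + (-2 + 4)) = (2*1*(-3))*(√6 + 2) = -6*(2 + √6) = -12 - 6*√6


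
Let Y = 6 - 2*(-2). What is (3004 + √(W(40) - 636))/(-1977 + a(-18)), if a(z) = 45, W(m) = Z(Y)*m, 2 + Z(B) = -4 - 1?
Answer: -751/483 - I*√229/966 ≈ -1.5549 - 0.015665*I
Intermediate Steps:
Y = 10 (Y = 6 + 4 = 10)
Z(B) = -7 (Z(B) = -2 + (-4 - 1) = -2 - 5 = -7)
W(m) = -7*m
(3004 + √(W(40) - 636))/(-1977 + a(-18)) = (3004 + √(-7*40 - 636))/(-1977 + 45) = (3004 + √(-280 - 636))/(-1932) = (3004 + √(-916))*(-1/1932) = (3004 + 2*I*√229)*(-1/1932) = -751/483 - I*√229/966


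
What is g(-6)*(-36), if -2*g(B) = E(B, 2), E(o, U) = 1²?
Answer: 18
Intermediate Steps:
E(o, U) = 1
g(B) = -½ (g(B) = -½*1 = -½)
g(-6)*(-36) = -½*(-36) = 18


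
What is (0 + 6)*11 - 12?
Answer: 54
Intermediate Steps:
(0 + 6)*11 - 12 = 6*11 - 12 = 66 - 12 = 54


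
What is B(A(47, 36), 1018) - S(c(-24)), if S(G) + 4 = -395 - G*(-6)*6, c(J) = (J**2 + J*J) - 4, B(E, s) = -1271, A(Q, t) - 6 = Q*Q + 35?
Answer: -42200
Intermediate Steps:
A(Q, t) = 41 + Q**2 (A(Q, t) = 6 + (Q*Q + 35) = 6 + (Q**2 + 35) = 6 + (35 + Q**2) = 41 + Q**2)
c(J) = -4 + 2*J**2 (c(J) = (J**2 + J**2) - 4 = 2*J**2 - 4 = -4 + 2*J**2)
S(G) = -399 + 36*G (S(G) = -4 + (-395 - G*(-6)*6) = -4 + (-395 - (-6*G)*6) = -4 + (-395 - (-36)*G) = -4 + (-395 + 36*G) = -399 + 36*G)
B(A(47, 36), 1018) - S(c(-24)) = -1271 - (-399 + 36*(-4 + 2*(-24)**2)) = -1271 - (-399 + 36*(-4 + 2*576)) = -1271 - (-399 + 36*(-4 + 1152)) = -1271 - (-399 + 36*1148) = -1271 - (-399 + 41328) = -1271 - 1*40929 = -1271 - 40929 = -42200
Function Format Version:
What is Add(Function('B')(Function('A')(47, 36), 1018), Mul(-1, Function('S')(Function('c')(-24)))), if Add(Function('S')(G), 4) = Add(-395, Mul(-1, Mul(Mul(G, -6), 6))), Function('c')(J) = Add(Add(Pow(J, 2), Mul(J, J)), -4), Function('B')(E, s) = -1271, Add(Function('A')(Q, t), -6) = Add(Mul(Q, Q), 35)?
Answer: -42200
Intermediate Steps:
Function('A')(Q, t) = Add(41, Pow(Q, 2)) (Function('A')(Q, t) = Add(6, Add(Mul(Q, Q), 35)) = Add(6, Add(Pow(Q, 2), 35)) = Add(6, Add(35, Pow(Q, 2))) = Add(41, Pow(Q, 2)))
Function('c')(J) = Add(-4, Mul(2, Pow(J, 2))) (Function('c')(J) = Add(Add(Pow(J, 2), Pow(J, 2)), -4) = Add(Mul(2, Pow(J, 2)), -4) = Add(-4, Mul(2, Pow(J, 2))))
Function('S')(G) = Add(-399, Mul(36, G)) (Function('S')(G) = Add(-4, Add(-395, Mul(-1, Mul(Mul(G, -6), 6)))) = Add(-4, Add(-395, Mul(-1, Mul(Mul(-6, G), 6)))) = Add(-4, Add(-395, Mul(-1, Mul(-36, G)))) = Add(-4, Add(-395, Mul(36, G))) = Add(-399, Mul(36, G)))
Add(Function('B')(Function('A')(47, 36), 1018), Mul(-1, Function('S')(Function('c')(-24)))) = Add(-1271, Mul(-1, Add(-399, Mul(36, Add(-4, Mul(2, Pow(-24, 2))))))) = Add(-1271, Mul(-1, Add(-399, Mul(36, Add(-4, Mul(2, 576)))))) = Add(-1271, Mul(-1, Add(-399, Mul(36, Add(-4, 1152))))) = Add(-1271, Mul(-1, Add(-399, Mul(36, 1148)))) = Add(-1271, Mul(-1, Add(-399, 41328))) = Add(-1271, Mul(-1, 40929)) = Add(-1271, -40929) = -42200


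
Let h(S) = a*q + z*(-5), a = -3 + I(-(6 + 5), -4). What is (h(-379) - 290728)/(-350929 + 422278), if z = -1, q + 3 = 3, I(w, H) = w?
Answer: -290723/71349 ≈ -4.0747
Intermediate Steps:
q = 0 (q = -3 + 3 = 0)
a = -14 (a = -3 - (6 + 5) = -3 - 1*11 = -3 - 11 = -14)
h(S) = 5 (h(S) = -14*0 - 1*(-5) = 0 + 5 = 5)
(h(-379) - 290728)/(-350929 + 422278) = (5 - 290728)/(-350929 + 422278) = -290723/71349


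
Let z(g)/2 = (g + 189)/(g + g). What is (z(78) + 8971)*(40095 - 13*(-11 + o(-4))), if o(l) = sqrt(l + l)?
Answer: 4694466865/13 - 233335*I*sqrt(2) ≈ 3.6111e+8 - 3.2999e+5*I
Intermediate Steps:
z(g) = (189 + g)/g (z(g) = 2*((g + 189)/(g + g)) = 2*((189 + g)/((2*g))) = 2*((189 + g)*(1/(2*g))) = 2*((189 + g)/(2*g)) = (189 + g)/g)
o(l) = sqrt(2)*sqrt(l) (o(l) = sqrt(2*l) = sqrt(2)*sqrt(l))
(z(78) + 8971)*(40095 - 13*(-11 + o(-4))) = ((189 + 78)/78 + 8971)*(40095 - 13*(-11 + sqrt(2)*sqrt(-4))) = ((1/78)*267 + 8971)*(40095 - 13*(-11 + sqrt(2)*(2*I))) = (89/26 + 8971)*(40095 - 13*(-11 + 2*I*sqrt(2))) = 233335*(40095 + (143 - 26*I*sqrt(2)))/26 = 233335*(40238 - 26*I*sqrt(2))/26 = 4694466865/13 - 233335*I*sqrt(2)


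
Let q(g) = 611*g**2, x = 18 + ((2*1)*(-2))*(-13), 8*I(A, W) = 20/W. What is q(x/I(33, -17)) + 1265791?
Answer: 139703727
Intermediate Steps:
I(A, W) = 5/(2*W) (I(A, W) = (20/W)/8 = 5/(2*W))
x = 70 (x = 18 + (2*(-2))*(-13) = 18 - 4*(-13) = 18 + 52 = 70)
q(x/I(33, -17)) + 1265791 = 611*(70/(((5/2)/(-17))))**2 + 1265791 = 611*(70/(((5/2)*(-1/17))))**2 + 1265791 = 611*(70/(-5/34))**2 + 1265791 = 611*(70*(-34/5))**2 + 1265791 = 611*(-476)**2 + 1265791 = 611*226576 + 1265791 = 138437936 + 1265791 = 139703727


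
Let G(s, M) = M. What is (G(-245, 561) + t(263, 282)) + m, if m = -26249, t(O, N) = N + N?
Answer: -25124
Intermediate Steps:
t(O, N) = 2*N
(G(-245, 561) + t(263, 282)) + m = (561 + 2*282) - 26249 = (561 + 564) - 26249 = 1125 - 26249 = -25124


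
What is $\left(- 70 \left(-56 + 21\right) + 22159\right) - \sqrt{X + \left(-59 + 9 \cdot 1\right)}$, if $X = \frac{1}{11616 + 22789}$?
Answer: $24609 - \frac{i \sqrt{59185166845}}{34405} \approx 24609.0 - 7.0711 i$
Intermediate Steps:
$X = \frac{1}{34405} \approx 2.9066 \cdot 10^{-5}$
$\left(- 70 \left(-56 + 21\right) + 22159\right) - \sqrt{X + \left(-59 + 9 \cdot 1\right)} = \left(- 70 \left(-56 + 21\right) + 22159\right) - \sqrt{\frac{1}{34405} + \left(-59 + 9 \cdot 1\right)} = \left(\left(-70\right) \left(-35\right) + 22159\right) - \sqrt{\frac{1}{34405} + \left(-59 + 9\right)} = \left(2450 + 22159\right) - \sqrt{\frac{1}{34405} - 50} = 24609 - \sqrt{- \frac{1720249}{34405}} = 24609 - \frac{i \sqrt{59185166845}}{34405}$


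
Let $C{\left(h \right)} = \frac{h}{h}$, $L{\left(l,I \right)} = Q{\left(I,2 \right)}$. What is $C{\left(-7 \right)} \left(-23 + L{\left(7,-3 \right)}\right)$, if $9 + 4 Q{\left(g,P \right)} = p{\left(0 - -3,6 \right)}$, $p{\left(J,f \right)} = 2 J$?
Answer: $- \frac{95}{4} \approx -23.75$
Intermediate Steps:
$Q{\left(g,P \right)} = - \frac{3}{4}$ ($Q{\left(g,P \right)} = - \frac{9}{4} + \frac{2 \left(0 - -3\right)}{4} = - \frac{9}{4} + \frac{2 \left(0 + 3\right)}{4} = - \frac{9}{4} + \frac{2 \cdot 3}{4} = - \frac{9}{4} + \frac{1}{4} \cdot 6 = - \frac{9}{4} + \frac{3}{2} = - \frac{3}{4}$)
$L{\left(l,I \right)} = - \frac{3}{4}$
$C{\left(h \right)} = 1$
$C{\left(-7 \right)} \left(-23 + L{\left(7,-3 \right)}\right) = 1 \left(-23 - \frac{3}{4}\right) = 1 \left(- \frac{95}{4}\right) = - \frac{95}{4}$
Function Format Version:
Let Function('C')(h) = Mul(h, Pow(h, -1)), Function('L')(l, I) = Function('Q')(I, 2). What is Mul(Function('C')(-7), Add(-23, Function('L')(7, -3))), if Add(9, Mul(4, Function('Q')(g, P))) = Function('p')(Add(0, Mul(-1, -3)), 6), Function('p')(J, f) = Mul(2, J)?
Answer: Rational(-95, 4) ≈ -23.750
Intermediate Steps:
Function('Q')(g, P) = Rational(-3, 4) (Function('Q')(g, P) = Add(Rational(-9, 4), Mul(Rational(1, 4), Mul(2, Add(0, Mul(-1, -3))))) = Add(Rational(-9, 4), Mul(Rational(1, 4), Mul(2, Add(0, 3)))) = Add(Rational(-9, 4), Mul(Rational(1, 4), Mul(2, 3))) = Add(Rational(-9, 4), Mul(Rational(1, 4), 6)) = Add(Rational(-9, 4), Rational(3, 2)) = Rational(-3, 4))
Function('L')(l, I) = Rational(-3, 4)
Function('C')(h) = 1
Mul(Function('C')(-7), Add(-23, Function('L')(7, -3))) = Mul(1, Add(-23, Rational(-3, 4))) = Mul(1, Rational(-95, 4)) = Rational(-95, 4)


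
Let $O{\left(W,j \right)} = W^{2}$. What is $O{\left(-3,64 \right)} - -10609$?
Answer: $10618$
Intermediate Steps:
$O{\left(-3,64 \right)} - -10609 = \left(-3\right)^{2} - -10609 = 9 + \left(-10407 + 21016\right) = 9 + 10609 = 10618$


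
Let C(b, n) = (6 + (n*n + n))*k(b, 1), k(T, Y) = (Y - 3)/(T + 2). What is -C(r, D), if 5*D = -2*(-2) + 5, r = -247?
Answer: -552/6125 ≈ -0.090122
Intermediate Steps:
k(T, Y) = (-3 + Y)/(2 + T)
D = 9/5 (D = (-2*(-2) + 5)/5 = (4 + 5)/5 = (⅕)*9 = 9/5 ≈ 1.8000)
C(b, n) = -2*(6 + n + n²)/(2 + b) (C(b, n) = (6 + (n*n + n))*((-3 + 1)/(2 + b)) = (6 + (n² + n))*(-2/(2 + b)) = (6 + (n + n²))*(-2/(2 + b)) = (6 + n + n²)*(-2/(2 + b)) = -2*(6 + n + n²)/(2 + b))
-C(r, D) = -2*(-6 - 1*9/5 - (9/5)²)/(2 - 247) = -2*(-6 - 9/5 - 1*81/25)/(-245) = -2*(-1)*(-6 - 9/5 - 81/25)/245 = -2*(-1)*(-276)/(245*25) = -1*552/6125 = -552/6125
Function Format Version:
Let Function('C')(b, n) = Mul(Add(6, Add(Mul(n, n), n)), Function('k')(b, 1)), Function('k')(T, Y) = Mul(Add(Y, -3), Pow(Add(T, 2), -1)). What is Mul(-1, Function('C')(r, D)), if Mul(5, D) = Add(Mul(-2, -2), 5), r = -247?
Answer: Rational(-552, 6125) ≈ -0.090122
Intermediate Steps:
Function('k')(T, Y) = Mul(Pow(Add(2, T), -1), Add(-3, Y)) (Function('k')(T, Y) = Mul(Add(-3, Y), Pow(Add(2, T), -1)) = Mul(Pow(Add(2, T), -1), Add(-3, Y)))
D = Rational(9, 5) (D = Mul(Rational(1, 5), Add(Mul(-2, -2), 5)) = Mul(Rational(1, 5), Add(4, 5)) = Mul(Rational(1, 5), 9) = Rational(9, 5) ≈ 1.8000)
Function('C')(b, n) = Mul(-2, Pow(Add(2, b), -1), Add(6, n, Pow(n, 2))) (Function('C')(b, n) = Mul(Add(6, Add(Mul(n, n), n)), Mul(Pow(Add(2, b), -1), Add(-3, 1))) = Mul(Add(6, Add(Pow(n, 2), n)), Mul(Pow(Add(2, b), -1), -2)) = Mul(Add(6, Add(n, Pow(n, 2))), Mul(-2, Pow(Add(2, b), -1))) = Mul(Add(6, n, Pow(n, 2)), Mul(-2, Pow(Add(2, b), -1))) = Mul(-2, Pow(Add(2, b), -1), Add(6, n, Pow(n, 2))))
Mul(-1, Function('C')(r, D)) = Mul(-1, Mul(2, Pow(Add(2, -247), -1), Add(-6, Mul(-1, Rational(9, 5)), Mul(-1, Pow(Rational(9, 5), 2))))) = Mul(-1, Mul(2, Pow(-245, -1), Add(-6, Rational(-9, 5), Mul(-1, Rational(81, 25))))) = Mul(-1, Mul(2, Rational(-1, 245), Add(-6, Rational(-9, 5), Rational(-81, 25)))) = Mul(-1, Mul(2, Rational(-1, 245), Rational(-276, 25))) = Mul(-1, Rational(552, 6125)) = Rational(-552, 6125)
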